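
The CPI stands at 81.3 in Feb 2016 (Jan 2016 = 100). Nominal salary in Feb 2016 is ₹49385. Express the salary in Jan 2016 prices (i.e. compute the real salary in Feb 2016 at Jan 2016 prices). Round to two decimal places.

60744.16

Real = Nominal ÷ (Index/100) = 49385 ÷ (81.3/100)
     = 49385 ÷ 0.813 = 60744.1574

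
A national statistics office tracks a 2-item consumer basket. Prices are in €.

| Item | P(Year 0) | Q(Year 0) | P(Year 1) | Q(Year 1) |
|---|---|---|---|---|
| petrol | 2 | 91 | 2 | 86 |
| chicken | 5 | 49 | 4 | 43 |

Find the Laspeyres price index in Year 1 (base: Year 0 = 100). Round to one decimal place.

Laspeyres price index uses base-period quantities as weights.
ΣP(Year 1)·Q(Year 0) = 2×91 + 4×49 = 182 + 196 = 378
ΣP(Year 0)·Q(Year 0) = 2×91 + 5×49 = 182 + 245 = 427
Index = 378 / 427 × 100 = 88.5246

88.5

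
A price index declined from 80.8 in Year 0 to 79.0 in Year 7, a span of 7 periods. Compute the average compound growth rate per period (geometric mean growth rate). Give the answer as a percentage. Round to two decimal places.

Growth factor = (79.0/80.8)^(1/7) = (0.977723)^(1/7) = 0.996787
Growth rate = 0.996787 − 1 = -0.003213 = -0.3213%

-0.32%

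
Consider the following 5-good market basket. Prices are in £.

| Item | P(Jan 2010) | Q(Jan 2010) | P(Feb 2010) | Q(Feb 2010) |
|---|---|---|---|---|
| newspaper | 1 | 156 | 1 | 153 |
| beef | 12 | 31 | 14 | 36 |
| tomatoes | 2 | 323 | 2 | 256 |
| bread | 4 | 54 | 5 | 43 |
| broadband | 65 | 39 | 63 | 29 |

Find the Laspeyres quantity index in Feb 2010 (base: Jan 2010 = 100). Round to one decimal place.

Laspeyres quantity index uses base-period prices as weights.
ΣP(Jan 2010)·Q(Feb 2010) = 1×153 + 12×36 + 2×256 + 4×43 + 65×29 = 153 + 432 + 512 + 172 + 1885 = 3154
ΣP(Jan 2010)·Q(Jan 2010) = 1×156 + 12×31 + 2×323 + 4×54 + 65×39 = 156 + 372 + 646 + 216 + 2535 = 3925
Index = 3154 / 3925 × 100 = 80.3567

80.4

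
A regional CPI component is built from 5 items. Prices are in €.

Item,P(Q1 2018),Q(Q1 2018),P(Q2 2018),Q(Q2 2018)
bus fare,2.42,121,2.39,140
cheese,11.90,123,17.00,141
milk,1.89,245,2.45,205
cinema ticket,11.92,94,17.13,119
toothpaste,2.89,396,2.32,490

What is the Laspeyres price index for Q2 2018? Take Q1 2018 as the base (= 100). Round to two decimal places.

122.85

Laspeyres price index uses base-period quantities as weights.
ΣP(Q2 2018)·Q(Q1 2018) = 2.39×121 + 17.00×123 + 2.45×245 + 17.13×94 + 2.32×396 = 289.19 + 2091 + 600.25 + 1610.22 + 918.72 = 5509.38
ΣP(Q1 2018)·Q(Q1 2018) = 2.42×121 + 11.90×123 + 1.89×245 + 11.92×94 + 2.89×396 = 292.82 + 1463.7 + 463.05 + 1120.48 + 1144.44 = 4484.49
Index = 5509.38 / 4484.49 × 100 = 122.8541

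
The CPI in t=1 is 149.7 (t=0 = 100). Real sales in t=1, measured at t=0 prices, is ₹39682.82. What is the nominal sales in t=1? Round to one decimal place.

Nominal = Real × (Index/100) = 39682.82 × (149.7/100)
        = 39682.82 × 1.497 = 59405.1815

59405.2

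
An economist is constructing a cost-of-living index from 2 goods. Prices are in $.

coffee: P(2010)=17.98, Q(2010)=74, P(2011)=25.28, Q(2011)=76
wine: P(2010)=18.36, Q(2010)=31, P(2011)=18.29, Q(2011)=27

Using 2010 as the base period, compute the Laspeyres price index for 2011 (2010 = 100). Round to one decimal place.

Laspeyres price index uses base-period quantities as weights.
ΣP(2011)·Q(2010) = 25.28×74 + 18.29×31 = 1870.72 + 566.99 = 2437.71
ΣP(2010)·Q(2010) = 17.98×74 + 18.36×31 = 1330.52 + 569.16 = 1899.68
Index = 2437.71 / 1899.68 × 100 = 128.3221

128.3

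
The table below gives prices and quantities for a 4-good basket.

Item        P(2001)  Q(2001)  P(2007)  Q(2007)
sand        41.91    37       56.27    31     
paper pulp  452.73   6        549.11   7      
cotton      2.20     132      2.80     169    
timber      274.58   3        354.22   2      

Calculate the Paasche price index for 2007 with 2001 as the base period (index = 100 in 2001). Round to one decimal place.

125.6

Paasche price index uses current-period quantities as weights.
ΣP(2007)·Q(2007) = 56.27×31 + 549.11×7 + 2.80×169 + 354.22×2 = 1744.37 + 3843.77 + 473.2 + 708.44 = 6769.78
ΣP(2001)·Q(2007) = 41.91×31 + 452.73×7 + 2.20×169 + 274.58×2 = 1299.21 + 3169.11 + 371.8 + 549.16 = 5389.28
Index = 6769.78 / 5389.28 × 100 = 125.6157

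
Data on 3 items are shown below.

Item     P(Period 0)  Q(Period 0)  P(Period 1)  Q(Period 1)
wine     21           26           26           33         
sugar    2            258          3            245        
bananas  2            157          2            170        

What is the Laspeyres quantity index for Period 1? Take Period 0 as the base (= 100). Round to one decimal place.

110.7

Laspeyres quantity index uses base-period prices as weights.
ΣP(Period 0)·Q(Period 1) = 21×33 + 2×245 + 2×170 = 693 + 490 + 340 = 1523
ΣP(Period 0)·Q(Period 0) = 21×26 + 2×258 + 2×157 = 546 + 516 + 314 = 1376
Index = 1523 / 1376 × 100 = 110.6831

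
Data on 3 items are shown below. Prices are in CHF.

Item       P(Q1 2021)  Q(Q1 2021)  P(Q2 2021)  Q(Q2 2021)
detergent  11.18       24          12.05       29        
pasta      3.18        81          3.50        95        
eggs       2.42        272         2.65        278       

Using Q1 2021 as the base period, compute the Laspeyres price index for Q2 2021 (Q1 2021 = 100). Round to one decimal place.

109.2

Laspeyres price index uses base-period quantities as weights.
ΣP(Q2 2021)·Q(Q1 2021) = 12.05×24 + 3.50×81 + 2.65×272 = 289.2 + 283.5 + 720.8 = 1293.5
ΣP(Q1 2021)·Q(Q1 2021) = 11.18×24 + 3.18×81 + 2.42×272 = 268.32 + 257.58 + 658.24 = 1184.14
Index = 1293.5 / 1184.14 × 100 = 109.2354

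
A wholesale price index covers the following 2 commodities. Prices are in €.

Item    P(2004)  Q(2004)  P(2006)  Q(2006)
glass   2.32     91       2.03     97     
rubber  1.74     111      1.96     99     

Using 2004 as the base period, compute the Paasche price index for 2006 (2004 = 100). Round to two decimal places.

Paasche price index uses current-period quantities as weights.
ΣP(2006)·Q(2006) = 2.03×97 + 1.96×99 = 196.91 + 194.04 = 390.95
ΣP(2004)·Q(2006) = 2.32×97 + 1.74×99 = 225.04 + 172.26 = 397.3
Index = 390.95 / 397.3 × 100 = 98.4017

98.40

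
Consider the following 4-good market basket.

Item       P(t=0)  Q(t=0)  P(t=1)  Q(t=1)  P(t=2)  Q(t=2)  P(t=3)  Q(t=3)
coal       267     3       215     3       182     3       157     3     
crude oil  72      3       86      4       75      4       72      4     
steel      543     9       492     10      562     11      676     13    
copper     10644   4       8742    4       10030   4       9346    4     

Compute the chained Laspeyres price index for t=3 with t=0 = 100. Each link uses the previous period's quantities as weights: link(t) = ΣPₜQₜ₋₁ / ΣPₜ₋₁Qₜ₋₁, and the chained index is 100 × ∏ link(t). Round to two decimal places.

Link t=0→t=1:
ΣP(t=1)Q(t=0) = 215×3 + 86×3 + 492×9 + 8742×4 = 645 + 258 + 4428 + 34968 = 40299
ΣP(t=0)Q(t=0) = 267×3 + 72×3 + 543×9 + 10644×4 = 801 + 216 + 4887 + 42576 = 48480
link = 40299/48480 = 0.831250
Link t=1→t=2:
ΣP(t=2)Q(t=1) = 182×3 + 75×4 + 562×10 + 10030×4 = 546 + 300 + 5620 + 40120 = 46586
ΣP(t=1)Q(t=1) = 215×3 + 86×4 + 492×10 + 8742×4 = 645 + 344 + 4920 + 34968 = 40877
link = 46586/40877 = 1.139663
Link t=2→t=3:
ΣP(t=3)Q(t=2) = 157×3 + 72×4 + 676×11 + 9346×4 = 471 + 288 + 7436 + 37384 = 45579
ΣP(t=2)Q(t=2) = 182×3 + 75×4 + 562×11 + 10030×4 = 546 + 300 + 6182 + 40120 = 47148
link = 45579/47148 = 0.966722
Chained index = 100 × 0.831250 × 1.139663 × 0.966722 = 91.5819

91.58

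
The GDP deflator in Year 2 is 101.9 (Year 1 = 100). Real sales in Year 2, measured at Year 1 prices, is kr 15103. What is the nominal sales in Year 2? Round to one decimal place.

Nominal = Real × (Index/100) = 15103 × (101.9/100)
        = 15103 × 1.019 = 15389.9570

15390.0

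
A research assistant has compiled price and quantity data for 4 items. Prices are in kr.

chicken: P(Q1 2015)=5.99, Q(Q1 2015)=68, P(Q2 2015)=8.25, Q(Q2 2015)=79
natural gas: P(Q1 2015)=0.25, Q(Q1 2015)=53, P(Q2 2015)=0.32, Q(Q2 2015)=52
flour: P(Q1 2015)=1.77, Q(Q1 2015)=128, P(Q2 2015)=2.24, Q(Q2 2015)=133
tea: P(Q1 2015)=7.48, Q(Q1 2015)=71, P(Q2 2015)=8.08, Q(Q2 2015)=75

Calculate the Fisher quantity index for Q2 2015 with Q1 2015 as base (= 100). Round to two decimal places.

109.09

Laspeyres component (base-period weights):
ΣP(Q1 2015)Q(Q2 2015) = 5.99×79 + 0.25×52 + 1.77×133 + 7.48×75 = 473.21 + 13 + 235.41 + 561 = 1282.62
ΣP(Q1 2015)Q(Q1 2015) = 5.99×68 + 0.25×53 + 1.77×128 + 7.48×71 = 407.32 + 13.25 + 226.56 + 531.08 = 1178.21
L = 1282.62 / 1178.21 × 100 = 108.8617
Paasche component (current-period weights):
ΣP(Q2 2015)Q(Q2 2015) = 8.25×79 + 0.32×52 + 2.24×133 + 8.08×75 = 651.75 + 16.64 + 297.92 + 606 = 1572.31
ΣP(Q2 2015)Q(Q1 2015) = 8.25×68 + 0.32×53 + 2.24×128 + 8.08×71 = 561 + 16.96 + 286.72 + 573.68 = 1438.36
P = 1572.31 / 1438.36 × 100 = 109.3127
Fisher = √(L × P) = √(108.8617 × 109.3127) = 109.0870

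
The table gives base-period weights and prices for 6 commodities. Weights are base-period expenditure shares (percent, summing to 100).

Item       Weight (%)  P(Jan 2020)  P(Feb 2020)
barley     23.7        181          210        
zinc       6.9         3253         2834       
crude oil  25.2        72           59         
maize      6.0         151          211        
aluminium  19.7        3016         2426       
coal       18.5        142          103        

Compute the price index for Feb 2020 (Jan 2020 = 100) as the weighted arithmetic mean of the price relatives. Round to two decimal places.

91.81

barley: 23.7 × (210/181) = 23.7 × 1.160221 = 27.4972
zinc: 6.9 × (2834/3253) = 6.9 × 0.871196 = 6.0113
crude oil: 25.2 × (59/72) = 25.2 × 0.819444 = 20.6500
maize: 6.0 × (211/151) = 6.0 × 1.397351 = 8.3841
aluminium: 19.7 × (2426/3016) = 19.7 × 0.804377 = 15.8462
coal: 18.5 × (103/142) = 18.5 × 0.725352 = 13.4190
Index = Σ wᵢ·(p₁ᵢ/p₀ᵢ) = 27.4972 + 6.0113 + 20.6500 + 8.3841 + 15.8462 + 13.4190 = 91.8078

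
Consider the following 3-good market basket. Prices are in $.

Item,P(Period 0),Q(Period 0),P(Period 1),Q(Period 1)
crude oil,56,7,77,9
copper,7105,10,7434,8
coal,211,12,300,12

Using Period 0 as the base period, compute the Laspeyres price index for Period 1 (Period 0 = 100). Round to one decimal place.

Laspeyres price index uses base-period quantities as weights.
ΣP(Period 1)·Q(Period 0) = 77×7 + 7434×10 + 300×12 = 539 + 74340 + 3600 = 78479
ΣP(Period 0)·Q(Period 0) = 56×7 + 7105×10 + 211×12 = 392 + 71050 + 2532 = 73974
Index = 78479 / 73974 × 100 = 106.0900

106.1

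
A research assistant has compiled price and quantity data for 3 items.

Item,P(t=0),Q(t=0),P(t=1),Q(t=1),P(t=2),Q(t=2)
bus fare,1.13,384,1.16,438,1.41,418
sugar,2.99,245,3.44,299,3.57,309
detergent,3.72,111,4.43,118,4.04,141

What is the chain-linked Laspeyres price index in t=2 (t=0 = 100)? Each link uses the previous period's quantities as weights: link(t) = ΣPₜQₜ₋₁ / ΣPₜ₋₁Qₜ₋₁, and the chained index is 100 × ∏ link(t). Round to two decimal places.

Link t=0→t=1:
ΣP(t=1)Q(t=0) = 1.16×384 + 3.44×245 + 4.43×111 = 445.44 + 842.8 + 491.73 = 1779.97
ΣP(t=0)Q(t=0) = 1.13×384 + 2.99×245 + 3.72×111 = 433.92 + 732.55 + 412.92 = 1579.39
link = 1779.97/1579.39 = 1.126998
Link t=1→t=2:
ΣP(t=2)Q(t=1) = 1.41×438 + 3.57×299 + 4.04×118 = 617.58 + 1067.43 + 476.72 = 2161.73
ΣP(t=1)Q(t=1) = 1.16×438 + 3.44×299 + 4.43×118 = 508.08 + 1028.56 + 522.74 = 2059.38
link = 2161.73/2059.38 = 1.049699
Chained index = 100 × 1.126998 × 1.049699 = 118.3010

118.30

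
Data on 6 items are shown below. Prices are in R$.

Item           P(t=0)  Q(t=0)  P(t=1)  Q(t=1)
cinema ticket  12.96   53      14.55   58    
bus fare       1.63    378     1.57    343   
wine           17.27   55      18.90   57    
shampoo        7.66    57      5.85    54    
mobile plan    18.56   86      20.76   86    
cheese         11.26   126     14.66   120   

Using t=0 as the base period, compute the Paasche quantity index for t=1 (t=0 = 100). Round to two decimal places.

99.22

Paasche quantity index uses current-period prices as weights.
ΣP(t=1)·Q(t=1) = 14.55×58 + 1.57×343 + 18.90×57 + 5.85×54 + 20.76×86 + 14.66×120 = 843.9 + 538.51 + 1077.3 + 315.9 + 1785.36 + 1759.2 = 6320.17
ΣP(t=1)·Q(t=0) = 14.55×53 + 1.57×378 + 18.90×55 + 5.85×57 + 20.76×86 + 14.66×126 = 771.15 + 593.46 + 1039.5 + 333.45 + 1785.36 + 1847.16 = 6370.08
Index = 6320.17 / 6370.08 × 100 = 99.2165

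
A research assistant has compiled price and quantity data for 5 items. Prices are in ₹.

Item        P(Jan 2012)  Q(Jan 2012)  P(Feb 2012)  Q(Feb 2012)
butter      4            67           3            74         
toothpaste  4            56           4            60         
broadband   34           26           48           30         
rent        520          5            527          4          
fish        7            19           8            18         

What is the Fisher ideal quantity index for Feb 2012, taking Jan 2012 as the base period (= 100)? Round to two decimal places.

92.34

Laspeyres component (base-period weights):
ΣP(Jan 2012)Q(Feb 2012) = 4×74 + 4×60 + 34×30 + 520×4 + 7×18 = 296 + 240 + 1020 + 2080 + 126 = 3762
ΣP(Jan 2012)Q(Jan 2012) = 4×67 + 4×56 + 34×26 + 520×5 + 7×19 = 268 + 224 + 884 + 2600 + 133 = 4109
L = 3762 / 4109 × 100 = 91.5551
Paasche component (current-period weights):
ΣP(Feb 2012)Q(Feb 2012) = 3×74 + 4×60 + 48×30 + 527×4 + 8×18 = 222 + 240 + 1440 + 2108 + 144 = 4154
ΣP(Feb 2012)Q(Jan 2012) = 3×67 + 4×56 + 48×26 + 527×5 + 8×19 = 201 + 224 + 1248 + 2635 + 152 = 4460
P = 4154 / 4460 × 100 = 93.1390
Fisher = √(L × P) = √(91.5551 × 93.1390) = 92.3437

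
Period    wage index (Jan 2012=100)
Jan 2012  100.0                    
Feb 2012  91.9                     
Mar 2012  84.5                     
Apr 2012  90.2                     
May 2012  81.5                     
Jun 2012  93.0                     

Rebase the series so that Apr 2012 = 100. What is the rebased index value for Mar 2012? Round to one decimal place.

93.7

Rebased(Mar 2012) = 84.5 / 90.2 × 100 = 93.6807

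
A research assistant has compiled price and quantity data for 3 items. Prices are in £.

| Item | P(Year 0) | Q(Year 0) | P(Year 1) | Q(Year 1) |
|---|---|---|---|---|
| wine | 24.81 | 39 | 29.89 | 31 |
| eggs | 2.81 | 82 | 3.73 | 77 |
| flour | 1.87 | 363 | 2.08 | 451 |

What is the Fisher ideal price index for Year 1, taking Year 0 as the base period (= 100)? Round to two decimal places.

Laspeyres component (base-period weights):
ΣP(Year 1)Q(Year 0) = 29.89×39 + 3.73×82 + 2.08×363 = 1165.71 + 305.86 + 755.04 = 2226.61
ΣP(Year 0)Q(Year 0) = 24.81×39 + 2.81×82 + 1.87×363 = 967.59 + 230.42 + 678.81 = 1876.82
L = 2226.61 / 1876.82 × 100 = 118.6374
Paasche component (current-period weights):
ΣP(Year 1)Q(Year 1) = 29.89×31 + 3.73×77 + 2.08×451 = 926.59 + 287.21 + 938.08 = 2151.88
ΣP(Year 0)Q(Year 1) = 24.81×31 + 2.81×77 + 1.87×451 = 769.11 + 216.37 + 843.37 = 1828.85
P = 2151.88 / 1828.85 × 100 = 117.6630
Fisher = √(L × P) = √(118.6374 × 117.6630) = 118.1492

118.15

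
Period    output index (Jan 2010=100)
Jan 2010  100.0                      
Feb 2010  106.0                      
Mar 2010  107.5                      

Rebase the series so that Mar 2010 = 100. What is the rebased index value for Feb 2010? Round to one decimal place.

Rebased(Feb 2010) = 106.0 / 107.5 × 100 = 98.6047

98.6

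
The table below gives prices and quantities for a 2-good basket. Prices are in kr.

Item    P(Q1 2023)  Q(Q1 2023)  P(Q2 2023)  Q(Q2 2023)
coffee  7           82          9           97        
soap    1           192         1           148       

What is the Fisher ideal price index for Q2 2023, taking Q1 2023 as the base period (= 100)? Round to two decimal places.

122.43

Laspeyres component (base-period weights):
ΣP(Q2 2023)Q(Q1 2023) = 9×82 + 1×192 = 738 + 192 = 930
ΣP(Q1 2023)Q(Q1 2023) = 7×82 + 1×192 = 574 + 192 = 766
L = 930 / 766 × 100 = 121.4099
Paasche component (current-period weights):
ΣP(Q2 2023)Q(Q2 2023) = 9×97 + 1×148 = 873 + 148 = 1021
ΣP(Q1 2023)Q(Q2 2023) = 7×97 + 1×148 = 679 + 148 = 827
P = 1021 / 827 × 100 = 123.4583
Fisher = √(L × P) = √(121.4099 × 123.4583) = 122.4298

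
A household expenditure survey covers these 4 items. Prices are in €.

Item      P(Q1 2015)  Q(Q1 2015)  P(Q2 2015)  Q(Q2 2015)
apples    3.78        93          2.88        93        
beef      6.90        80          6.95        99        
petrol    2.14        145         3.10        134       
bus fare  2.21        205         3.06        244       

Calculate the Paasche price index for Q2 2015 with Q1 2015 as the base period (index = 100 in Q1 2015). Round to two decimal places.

Paasche price index uses current-period quantities as weights.
ΣP(Q2 2015)·Q(Q2 2015) = 2.88×93 + 6.95×99 + 3.10×134 + 3.06×244 = 267.84 + 688.05 + 415.4 + 746.64 = 2117.93
ΣP(Q1 2015)·Q(Q2 2015) = 3.78×93 + 6.90×99 + 2.14×134 + 2.21×244 = 351.54 + 683.1 + 286.76 + 539.24 = 1860.64
Index = 2117.93 / 1860.64 × 100 = 113.8280

113.83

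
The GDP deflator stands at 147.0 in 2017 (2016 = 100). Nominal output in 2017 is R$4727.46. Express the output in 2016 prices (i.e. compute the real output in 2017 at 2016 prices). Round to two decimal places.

Real = Nominal ÷ (Index/100) = 4727.46 ÷ (147.0/100)
     = 4727.46 ÷ 1.470 = 3215.9592

3215.96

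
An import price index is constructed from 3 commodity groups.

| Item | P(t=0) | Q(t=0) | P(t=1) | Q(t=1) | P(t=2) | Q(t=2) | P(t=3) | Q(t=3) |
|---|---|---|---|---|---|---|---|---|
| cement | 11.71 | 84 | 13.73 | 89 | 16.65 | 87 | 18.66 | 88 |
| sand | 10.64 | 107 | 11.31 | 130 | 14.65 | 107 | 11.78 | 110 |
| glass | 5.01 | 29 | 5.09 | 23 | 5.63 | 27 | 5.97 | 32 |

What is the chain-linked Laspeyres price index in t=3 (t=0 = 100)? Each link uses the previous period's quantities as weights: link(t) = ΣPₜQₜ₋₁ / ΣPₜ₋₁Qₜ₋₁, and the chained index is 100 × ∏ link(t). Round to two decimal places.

133.22

Link t=0→t=1:
ΣP(t=1)Q(t=0) = 13.73×84 + 11.31×107 + 5.09×29 = 1153.32 + 1210.17 + 147.61 = 2511.1
ΣP(t=0)Q(t=0) = 11.71×84 + 10.64×107 + 5.01×29 = 983.64 + 1138.48 + 145.29 = 2267.41
link = 2511.1/2267.41 = 1.107475
Link t=1→t=2:
ΣP(t=2)Q(t=1) = 16.65×89 + 14.65×130 + 5.63×23 = 1481.85 + 1904.5 + 129.49 = 3515.84
ΣP(t=1)Q(t=1) = 13.73×89 + 11.31×130 + 5.09×23 = 1221.97 + 1470.3 + 117.07 = 2809.34
link = 3515.84/2809.34 = 1.251483
Link t=2→t=3:
ΣP(t=3)Q(t=2) = 18.66×87 + 11.78×107 + 5.97×27 = 1623.42 + 1260.46 + 161.19 = 3045.07
ΣP(t=2)Q(t=2) = 16.65×87 + 14.65×107 + 5.63×27 = 1448.55 + 1567.55 + 152.01 = 3168.11
link = 3045.07/3168.11 = 0.961163
Chained index = 100 × 1.107475 × 1.251483 × 0.961163 = 133.2158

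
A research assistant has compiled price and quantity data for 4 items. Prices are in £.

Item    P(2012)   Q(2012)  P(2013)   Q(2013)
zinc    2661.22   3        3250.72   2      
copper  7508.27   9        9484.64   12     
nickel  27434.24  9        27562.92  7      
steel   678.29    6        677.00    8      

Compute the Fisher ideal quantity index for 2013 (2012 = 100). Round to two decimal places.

Laspeyres component (base-period weights):
ΣP(2012)Q(2013) = 2661.22×2 + 7508.27×12 + 27434.24×7 + 678.29×8 = 5322.44 + 90099.24 + 192039.68 + 5426.32 = 292887.68
ΣP(2012)Q(2012) = 2661.22×3 + 7508.27×9 + 27434.24×9 + 678.29×6 = 7983.66 + 67574.43 + 246908.16 + 4069.74 = 326535.99
L = 292887.68 / 326535.99 × 100 = 89.6954
Paasche component (current-period weights):
ΣP(2013)Q(2013) = 3250.72×2 + 9484.64×12 + 27562.92×7 + 677.00×8 = 6501.44 + 113815.68 + 192940.44 + 5416 = 318673.56
ΣP(2013)Q(2012) = 3250.72×3 + 9484.64×9 + 27562.92×9 + 677.00×6 = 9752.16 + 85361.76 + 248066.28 + 4062 = 347242.2
P = 318673.56 / 347242.2 × 100 = 91.7727
Fisher = √(L × P) = √(89.6954 × 91.7727) = 90.7281

90.73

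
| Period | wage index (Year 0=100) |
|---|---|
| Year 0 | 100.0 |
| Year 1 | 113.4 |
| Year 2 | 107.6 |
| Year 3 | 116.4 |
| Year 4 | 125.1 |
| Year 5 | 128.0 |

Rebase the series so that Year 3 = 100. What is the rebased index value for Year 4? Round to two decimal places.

Rebased(Year 4) = 125.1 / 116.4 × 100 = 107.4742

107.47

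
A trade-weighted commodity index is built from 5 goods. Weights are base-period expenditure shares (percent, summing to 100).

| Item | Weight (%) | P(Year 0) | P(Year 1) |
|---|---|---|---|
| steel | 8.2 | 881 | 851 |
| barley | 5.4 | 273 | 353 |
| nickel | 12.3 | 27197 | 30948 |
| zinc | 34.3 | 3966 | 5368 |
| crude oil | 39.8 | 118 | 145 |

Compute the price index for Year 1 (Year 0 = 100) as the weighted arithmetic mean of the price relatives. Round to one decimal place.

124.2

steel: 8.2 × (851/881) = 8.2 × 0.965948 = 7.9208
barley: 5.4 × (353/273) = 5.4 × 1.293040 = 6.9824
nickel: 12.3 × (30948/27197) = 12.3 × 1.137920 = 13.9964
zinc: 34.3 × (5368/3966) = 34.3 × 1.353505 = 46.4252
crude oil: 39.8 × (145/118) = 39.8 × 1.228814 = 48.9068
Index = Σ wᵢ·(p₁ᵢ/p₀ᵢ) = 7.9208 + 6.9824 + 13.9964 + 46.4252 + 48.9068 = 124.2316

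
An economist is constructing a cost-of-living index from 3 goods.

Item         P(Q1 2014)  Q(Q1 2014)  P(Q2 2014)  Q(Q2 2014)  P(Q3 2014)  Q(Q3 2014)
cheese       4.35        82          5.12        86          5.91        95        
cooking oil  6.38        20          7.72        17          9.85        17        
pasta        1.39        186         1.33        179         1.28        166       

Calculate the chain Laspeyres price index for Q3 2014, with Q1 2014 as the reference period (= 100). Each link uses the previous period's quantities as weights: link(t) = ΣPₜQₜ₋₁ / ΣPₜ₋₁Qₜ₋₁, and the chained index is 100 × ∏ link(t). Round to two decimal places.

123.61

Link Q1 2014→Q2 2014:
ΣP(Q2 2014)Q(Q1 2014) = 5.12×82 + 7.72×20 + 1.33×186 = 419.84 + 154.4 + 247.38 = 821.62
ΣP(Q1 2014)Q(Q1 2014) = 4.35×82 + 6.38×20 + 1.39×186 = 356.7 + 127.6 + 258.54 = 742.84
link = 821.62/742.84 = 1.106052
Link Q2 2014→Q3 2014:
ΣP(Q3 2014)Q(Q2 2014) = 5.91×86 + 9.85×17 + 1.28×179 = 508.26 + 167.45 + 229.12 = 904.83
ΣP(Q2 2014)Q(Q2 2014) = 5.12×86 + 7.72×17 + 1.33×179 = 440.32 + 131.24 + 238.07 = 809.63
link = 904.83/809.63 = 1.117585
Chained index = 100 × 1.106052 × 1.117585 = 123.6107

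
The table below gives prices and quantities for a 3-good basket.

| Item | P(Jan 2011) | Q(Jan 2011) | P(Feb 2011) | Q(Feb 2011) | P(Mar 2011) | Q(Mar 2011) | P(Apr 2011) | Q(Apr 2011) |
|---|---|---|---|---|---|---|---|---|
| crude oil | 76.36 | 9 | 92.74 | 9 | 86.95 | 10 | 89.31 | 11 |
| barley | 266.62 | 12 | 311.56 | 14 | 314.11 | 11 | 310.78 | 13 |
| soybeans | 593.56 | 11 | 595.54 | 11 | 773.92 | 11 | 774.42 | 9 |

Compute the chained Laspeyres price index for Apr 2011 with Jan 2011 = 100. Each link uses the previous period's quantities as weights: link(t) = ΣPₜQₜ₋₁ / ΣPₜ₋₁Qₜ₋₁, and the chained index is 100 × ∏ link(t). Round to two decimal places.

Link Jan 2011→Feb 2011:
ΣP(Feb 2011)Q(Jan 2011) = 92.74×9 + 311.56×12 + 595.54×11 = 834.66 + 3738.72 + 6550.94 = 11124.32
ΣP(Jan 2011)Q(Jan 2011) = 76.36×9 + 266.62×12 + 593.56×11 = 687.24 + 3199.44 + 6529.16 = 10415.84
link = 11124.32/10415.84 = 1.068019
Link Feb 2011→Mar 2011:
ΣP(Mar 2011)Q(Feb 2011) = 86.95×9 + 314.11×14 + 773.92×11 = 782.55 + 4397.54 + 8513.12 = 13693.21
ΣP(Feb 2011)Q(Feb 2011) = 92.74×9 + 311.56×14 + 595.54×11 = 834.66 + 4361.84 + 6550.94 = 11747.44
link = 13693.21/11747.44 = 1.165634
Link Mar 2011→Apr 2011:
ΣP(Apr 2011)Q(Mar 2011) = 89.31×10 + 310.78×11 + 774.42×11 = 893.1 + 3418.58 + 8518.62 = 12830.3
ΣP(Mar 2011)Q(Mar 2011) = 86.95×10 + 314.11×11 + 773.92×11 = 869.5 + 3455.21 + 8513.12 = 12837.83
link = 12830.3/12837.83 = 0.999413
Chained index = 100 × 1.068019 × 1.165634 × 0.999413 = 124.4189

124.42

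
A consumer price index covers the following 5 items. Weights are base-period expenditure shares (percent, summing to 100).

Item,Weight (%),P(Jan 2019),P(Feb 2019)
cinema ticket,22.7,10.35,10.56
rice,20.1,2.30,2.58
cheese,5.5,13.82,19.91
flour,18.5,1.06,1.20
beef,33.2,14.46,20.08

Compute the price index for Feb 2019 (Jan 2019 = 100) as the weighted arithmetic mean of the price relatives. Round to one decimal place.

120.7

cinema ticket: 22.7 × (10.56/10.35) = 22.7 × 1.020290 = 23.1606
rice: 20.1 × (2.58/2.30) = 20.1 × 1.121739 = 22.5470
cheese: 5.5 × (19.91/13.82) = 5.5 × 1.440666 = 7.9237
flour: 18.5 × (1.20/1.06) = 18.5 × 1.132075 = 20.9434
beef: 33.2 × (20.08/14.46) = 33.2 × 1.388658 = 46.1035
Index = Σ wᵢ·(p₁ᵢ/p₀ᵢ) = 23.1606 + 22.5470 + 7.9237 + 20.9434 + 46.1035 = 120.6781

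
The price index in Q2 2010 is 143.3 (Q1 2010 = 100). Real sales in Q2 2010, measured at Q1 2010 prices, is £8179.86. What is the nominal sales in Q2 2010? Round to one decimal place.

11721.7

Nominal = Real × (Index/100) = 8179.86 × (143.3/100)
        = 8179.86 × 1.433 = 11721.7394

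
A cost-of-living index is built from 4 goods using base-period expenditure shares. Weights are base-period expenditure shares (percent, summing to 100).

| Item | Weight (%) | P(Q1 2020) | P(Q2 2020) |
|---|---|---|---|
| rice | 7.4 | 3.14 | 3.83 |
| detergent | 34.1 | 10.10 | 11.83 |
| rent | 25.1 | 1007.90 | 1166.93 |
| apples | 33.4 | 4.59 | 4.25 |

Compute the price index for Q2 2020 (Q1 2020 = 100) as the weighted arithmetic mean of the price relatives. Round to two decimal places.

rice: 7.4 × (3.83/3.14) = 7.4 × 1.219745 = 9.0261
detergent: 34.1 × (11.83/10.10) = 34.1 × 1.171287 = 39.9409
rent: 25.1 × (1166.93/1007.90) = 25.1 × 1.157784 = 29.0604
apples: 33.4 × (4.25/4.59) = 33.4 × 0.925926 = 30.9259
Index = Σ wᵢ·(p₁ᵢ/p₀ᵢ) = 9.0261 + 39.9409 + 29.0604 + 30.9259 = 108.9533

108.95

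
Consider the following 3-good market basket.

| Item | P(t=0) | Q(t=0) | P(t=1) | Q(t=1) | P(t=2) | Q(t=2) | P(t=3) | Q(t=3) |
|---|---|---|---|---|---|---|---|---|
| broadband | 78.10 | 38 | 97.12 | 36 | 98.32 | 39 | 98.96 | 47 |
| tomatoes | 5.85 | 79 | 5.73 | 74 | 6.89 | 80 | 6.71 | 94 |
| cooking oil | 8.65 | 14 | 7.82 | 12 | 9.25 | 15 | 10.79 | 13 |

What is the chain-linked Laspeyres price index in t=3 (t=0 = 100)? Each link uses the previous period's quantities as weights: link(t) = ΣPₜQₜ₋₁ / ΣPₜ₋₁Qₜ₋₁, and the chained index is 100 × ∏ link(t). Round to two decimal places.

125.04

Link t=0→t=1:
ΣP(t=1)Q(t=0) = 97.12×38 + 5.73×79 + 7.82×14 = 3690.56 + 452.67 + 109.48 = 4252.71
ΣP(t=0)Q(t=0) = 78.10×38 + 5.85×79 + 8.65×14 = 2967.8 + 462.15 + 121.1 = 3551.05
link = 4252.71/3551.05 = 1.197592
Link t=1→t=2:
ΣP(t=2)Q(t=1) = 98.32×36 + 6.89×74 + 9.25×12 = 3539.52 + 509.86 + 111 = 4160.38
ΣP(t=1)Q(t=1) = 97.12×36 + 5.73×74 + 7.82×12 = 3496.32 + 424.02 + 93.84 = 4014.18
link = 4160.38/4014.18 = 1.036421
Link t=2→t=3:
ΣP(t=3)Q(t=2) = 98.96×39 + 6.71×80 + 10.79×15 = 3859.44 + 536.8 + 161.85 = 4558.09
ΣP(t=2)Q(t=2) = 98.32×39 + 6.89×80 + 9.25×15 = 3834.48 + 551.2 + 138.75 = 4524.43
link = 4558.09/4524.43 = 1.007440
Chained index = 100 × 1.197592 × 1.036421 × 1.007440 = 125.0444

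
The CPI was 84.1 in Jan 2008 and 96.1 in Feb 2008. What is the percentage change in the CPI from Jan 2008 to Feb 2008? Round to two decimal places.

14.27%

Change = (96.1 − 84.1) / 84.1 × 100
       = 12.0 / 84.1 × 100 = 14.2687%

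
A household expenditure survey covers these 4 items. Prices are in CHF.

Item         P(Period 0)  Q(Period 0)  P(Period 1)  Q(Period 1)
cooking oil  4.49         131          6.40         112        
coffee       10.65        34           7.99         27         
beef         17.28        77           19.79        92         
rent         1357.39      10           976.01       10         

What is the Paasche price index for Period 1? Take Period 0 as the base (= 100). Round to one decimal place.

78.4

Paasche price index uses current-period quantities as weights.
ΣP(Period 1)·Q(Period 1) = 6.40×112 + 7.99×27 + 19.79×92 + 976.01×10 = 716.8 + 215.73 + 1820.68 + 9760.1 = 12513.31
ΣP(Period 0)·Q(Period 1) = 4.49×112 + 10.65×27 + 17.28×92 + 1357.39×10 = 502.88 + 287.55 + 1589.76 + 13573.9 = 15954.09
Index = 12513.31 / 15954.09 × 100 = 78.4332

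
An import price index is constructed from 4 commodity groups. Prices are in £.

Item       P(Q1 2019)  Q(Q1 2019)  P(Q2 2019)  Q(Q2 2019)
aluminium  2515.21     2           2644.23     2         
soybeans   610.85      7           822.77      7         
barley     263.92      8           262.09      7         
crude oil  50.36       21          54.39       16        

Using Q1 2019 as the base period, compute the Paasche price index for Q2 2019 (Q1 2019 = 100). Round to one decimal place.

115.0

Paasche price index uses current-period quantities as weights.
ΣP(Q2 2019)·Q(Q2 2019) = 2644.23×2 + 822.77×7 + 262.09×7 + 54.39×16 = 5288.46 + 5759.39 + 1834.63 + 870.24 = 13752.72
ΣP(Q1 2019)·Q(Q2 2019) = 2515.21×2 + 610.85×7 + 263.92×7 + 50.36×16 = 5030.42 + 4275.95 + 1847.44 + 805.76 = 11959.57
Index = 13752.72 / 11959.57 × 100 = 114.9934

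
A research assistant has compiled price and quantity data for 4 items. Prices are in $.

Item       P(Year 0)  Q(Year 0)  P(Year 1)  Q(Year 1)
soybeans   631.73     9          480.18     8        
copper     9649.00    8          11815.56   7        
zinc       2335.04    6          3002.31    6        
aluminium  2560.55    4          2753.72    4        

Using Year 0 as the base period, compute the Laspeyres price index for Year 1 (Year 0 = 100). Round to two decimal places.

119.36

Laspeyres price index uses base-period quantities as weights.
ΣP(Year 1)·Q(Year 0) = 480.18×9 + 11815.56×8 + 3002.31×6 + 2753.72×4 = 4321.62 + 94524.48 + 18013.86 + 11014.88 = 127874.84
ΣP(Year 0)·Q(Year 0) = 631.73×9 + 9649.00×8 + 2335.04×6 + 2560.55×4 = 5685.57 + 77192 + 14010.24 + 10242.2 = 107130.01
Index = 127874.84 / 107130.01 × 100 = 119.3642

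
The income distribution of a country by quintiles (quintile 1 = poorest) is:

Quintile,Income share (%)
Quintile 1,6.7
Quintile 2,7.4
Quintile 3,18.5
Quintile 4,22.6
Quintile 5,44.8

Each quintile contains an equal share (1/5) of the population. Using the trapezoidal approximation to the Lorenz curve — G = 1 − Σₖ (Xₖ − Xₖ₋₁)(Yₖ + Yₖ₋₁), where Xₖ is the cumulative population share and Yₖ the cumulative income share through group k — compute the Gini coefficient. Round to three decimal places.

Cumulative income shares Yₖ: 0.0670, 0.1410, 0.3260, 0.5520, 1.0000
Σ (Xₖ−Xₖ₋₁)(Yₖ+Yₖ₋₁) = (1/5)(0.0670+0.0000) + (1/5)(0.1410+0.0670) + (1/5)(0.3260+0.1410) + (1/5)(0.5520+0.3260) + (1/5)(1.0000+0.5520)
  = 0.0134 + 0.0416 + 0.0934 + 0.1756 + 0.3104 = 0.6344
G = 1 − 0.6344 = 0.3656

0.366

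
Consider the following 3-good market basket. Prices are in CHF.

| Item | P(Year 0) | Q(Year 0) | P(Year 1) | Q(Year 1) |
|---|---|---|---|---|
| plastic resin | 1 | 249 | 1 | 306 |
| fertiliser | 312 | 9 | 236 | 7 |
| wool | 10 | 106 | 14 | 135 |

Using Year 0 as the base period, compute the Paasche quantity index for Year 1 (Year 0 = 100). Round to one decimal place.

99.8

Paasche quantity index uses current-period prices as weights.
ΣP(Year 1)·Q(Year 1) = 1×306 + 236×7 + 14×135 = 306 + 1652 + 1890 = 3848
ΣP(Year 1)·Q(Year 0) = 1×249 + 236×9 + 14×106 = 249 + 2124 + 1484 = 3857
Index = 3848 / 3857 × 100 = 99.7667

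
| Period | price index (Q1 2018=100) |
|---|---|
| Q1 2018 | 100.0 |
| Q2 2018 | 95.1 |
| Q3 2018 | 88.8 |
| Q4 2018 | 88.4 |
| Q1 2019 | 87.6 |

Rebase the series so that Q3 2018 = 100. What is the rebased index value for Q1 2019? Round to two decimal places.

98.65

Rebased(Q1 2019) = 87.6 / 88.8 × 100 = 98.6486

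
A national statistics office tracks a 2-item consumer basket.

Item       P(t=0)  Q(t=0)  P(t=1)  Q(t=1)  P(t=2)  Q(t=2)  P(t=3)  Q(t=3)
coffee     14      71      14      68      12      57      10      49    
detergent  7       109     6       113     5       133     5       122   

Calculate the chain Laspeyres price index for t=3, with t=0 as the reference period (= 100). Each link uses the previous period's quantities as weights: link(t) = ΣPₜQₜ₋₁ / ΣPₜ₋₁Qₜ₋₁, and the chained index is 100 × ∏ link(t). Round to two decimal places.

72.75

Link t=0→t=1:
ΣP(t=1)Q(t=0) = 14×71 + 6×109 = 994 + 654 = 1648
ΣP(t=0)Q(t=0) = 14×71 + 7×109 = 994 + 763 = 1757
link = 1648/1757 = 0.937962
Link t=1→t=2:
ΣP(t=2)Q(t=1) = 12×68 + 5×113 = 816 + 565 = 1381
ΣP(t=1)Q(t=1) = 14×68 + 6×113 = 952 + 678 = 1630
link = 1381/1630 = 0.847239
Link t=2→t=3:
ΣP(t=3)Q(t=2) = 10×57 + 5×133 = 570 + 665 = 1235
ΣP(t=2)Q(t=2) = 12×57 + 5×133 = 684 + 665 = 1349
link = 1235/1349 = 0.915493
Chained index = 100 × 0.937962 × 0.847239 × 0.915493 = 72.7523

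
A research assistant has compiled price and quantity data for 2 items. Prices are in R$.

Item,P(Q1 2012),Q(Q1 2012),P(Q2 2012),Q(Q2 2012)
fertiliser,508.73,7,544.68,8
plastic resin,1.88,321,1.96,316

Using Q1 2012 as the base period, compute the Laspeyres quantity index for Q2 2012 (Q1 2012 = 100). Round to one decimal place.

112.0

Laspeyres quantity index uses base-period prices as weights.
ΣP(Q1 2012)·Q(Q2 2012) = 508.73×8 + 1.88×316 = 4069.84 + 594.08 = 4663.92
ΣP(Q1 2012)·Q(Q1 2012) = 508.73×7 + 1.88×321 = 3561.11 + 603.48 = 4164.59
Index = 4663.92 / 4164.59 × 100 = 111.9899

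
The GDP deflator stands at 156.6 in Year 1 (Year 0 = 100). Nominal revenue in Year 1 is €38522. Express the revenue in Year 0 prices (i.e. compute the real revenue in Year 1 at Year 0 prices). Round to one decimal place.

24599.0

Real = Nominal ÷ (Index/100) = 38522 ÷ (156.6/100)
     = 38522 ÷ 1.566 = 24598.9783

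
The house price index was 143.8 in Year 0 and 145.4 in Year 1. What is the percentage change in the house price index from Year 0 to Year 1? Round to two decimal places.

Change = (145.4 − 143.8) / 143.8 × 100
       = 1.6 / 143.8 × 100 = 1.1127%

1.11%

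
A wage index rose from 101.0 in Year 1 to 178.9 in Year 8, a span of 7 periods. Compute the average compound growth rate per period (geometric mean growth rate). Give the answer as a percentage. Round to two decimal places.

8.51%

Growth factor = (178.9/101.0)^(1/7) = (1.771287)^(1/7) = 1.085100
Growth rate = 1.085100 − 1 = 0.085100 = 8.5100%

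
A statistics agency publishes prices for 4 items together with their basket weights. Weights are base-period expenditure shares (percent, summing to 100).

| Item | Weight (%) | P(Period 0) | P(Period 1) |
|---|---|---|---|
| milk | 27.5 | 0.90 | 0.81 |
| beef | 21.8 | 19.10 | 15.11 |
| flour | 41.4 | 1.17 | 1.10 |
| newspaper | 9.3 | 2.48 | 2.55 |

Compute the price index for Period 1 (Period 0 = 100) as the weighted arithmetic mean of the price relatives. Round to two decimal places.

90.48

milk: 27.5 × (0.81/0.90) = 27.5 × 0.900000 = 24.7500
beef: 21.8 × (15.11/19.10) = 21.8 × 0.791099 = 17.2460
flour: 41.4 × (1.10/1.17) = 41.4 × 0.940171 = 38.9231
newspaper: 9.3 × (2.55/2.48) = 9.3 × 1.028226 = 9.5625
Index = Σ wᵢ·(p₁ᵢ/p₀ᵢ) = 24.7500 + 17.2460 + 38.9231 + 9.5625 = 90.4815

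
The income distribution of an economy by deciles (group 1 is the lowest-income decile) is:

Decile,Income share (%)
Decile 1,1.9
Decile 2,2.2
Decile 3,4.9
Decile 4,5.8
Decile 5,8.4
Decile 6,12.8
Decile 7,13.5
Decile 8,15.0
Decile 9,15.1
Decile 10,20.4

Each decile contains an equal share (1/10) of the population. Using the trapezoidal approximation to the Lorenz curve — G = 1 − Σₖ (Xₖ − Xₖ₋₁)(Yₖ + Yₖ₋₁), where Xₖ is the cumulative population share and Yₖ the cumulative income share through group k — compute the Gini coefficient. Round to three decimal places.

Cumulative income shares Yₖ: 0.0190, 0.0410, 0.0900, 0.1480, 0.2320, 0.3600, 0.4950, 0.6450, 0.7960, 1.0000
Σ (Xₖ−Xₖ₋₁)(Yₖ+Yₖ₋₁) = (1/10)(0.0190+0.0000) + (1/10)(0.0410+0.0190) + (1/10)(0.0900+0.0410) + (1/10)(0.1480+0.0900) + (1/10)(0.2320+0.1480) + (1/10)(0.3600+0.2320) + (1/10)(0.4950+0.3600) + (1/10)(0.6450+0.4950) + (1/10)(0.7960+0.6450) + (1/10)(1.0000+0.7960)
  = 0.0019 + 0.0060 + 0.0131 + 0.0238 + 0.0380 + 0.0592 + 0.0855 + 0.1140 + 0.1441 + 0.1796 = 0.6652
G = 1 − 0.6652 = 0.3348

0.335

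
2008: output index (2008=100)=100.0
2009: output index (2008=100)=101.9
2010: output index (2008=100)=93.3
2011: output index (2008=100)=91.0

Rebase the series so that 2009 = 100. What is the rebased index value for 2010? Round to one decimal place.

91.6

Rebased(2010) = 93.3 / 101.9 × 100 = 91.5604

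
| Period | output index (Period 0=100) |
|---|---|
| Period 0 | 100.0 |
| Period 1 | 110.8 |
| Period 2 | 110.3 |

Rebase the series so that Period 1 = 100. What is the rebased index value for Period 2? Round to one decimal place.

Rebased(Period 2) = 110.3 / 110.8 × 100 = 99.5487

99.5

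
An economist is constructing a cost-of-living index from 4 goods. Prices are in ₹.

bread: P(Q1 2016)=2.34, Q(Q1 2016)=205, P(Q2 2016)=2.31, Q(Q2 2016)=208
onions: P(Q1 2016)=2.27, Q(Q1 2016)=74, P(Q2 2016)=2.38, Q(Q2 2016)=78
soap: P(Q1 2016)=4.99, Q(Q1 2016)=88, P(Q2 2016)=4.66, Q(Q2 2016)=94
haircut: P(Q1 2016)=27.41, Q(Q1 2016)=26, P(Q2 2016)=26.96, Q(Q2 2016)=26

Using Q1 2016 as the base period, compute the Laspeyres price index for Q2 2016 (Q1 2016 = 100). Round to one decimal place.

97.8

Laspeyres price index uses base-period quantities as weights.
ΣP(Q2 2016)·Q(Q1 2016) = 2.31×205 + 2.38×74 + 4.66×88 + 26.96×26 = 473.55 + 176.12 + 410.08 + 700.96 = 1760.71
ΣP(Q1 2016)·Q(Q1 2016) = 2.34×205 + 2.27×74 + 4.99×88 + 27.41×26 = 479.7 + 167.98 + 439.12 + 712.66 = 1799.46
Index = 1760.71 / 1799.46 × 100 = 97.8466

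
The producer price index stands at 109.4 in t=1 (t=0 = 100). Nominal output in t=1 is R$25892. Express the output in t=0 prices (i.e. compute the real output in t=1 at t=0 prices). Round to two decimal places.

23667.28

Real = Nominal ÷ (Index/100) = 25892 ÷ (109.4/100)
     = 25892 ÷ 1.094 = 23667.2761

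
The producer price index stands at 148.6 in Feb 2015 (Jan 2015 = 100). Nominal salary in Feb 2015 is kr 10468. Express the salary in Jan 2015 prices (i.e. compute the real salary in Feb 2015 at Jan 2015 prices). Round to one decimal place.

7044.4

Real = Nominal ÷ (Index/100) = 10468 ÷ (148.6/100)
     = 10468 ÷ 1.486 = 7044.4145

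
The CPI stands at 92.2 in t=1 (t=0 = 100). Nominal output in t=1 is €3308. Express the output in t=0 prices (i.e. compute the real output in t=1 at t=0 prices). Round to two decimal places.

3587.85

Real = Nominal ÷ (Index/100) = 3308 ÷ (92.2/100)
     = 3308 ÷ 0.922 = 3587.8525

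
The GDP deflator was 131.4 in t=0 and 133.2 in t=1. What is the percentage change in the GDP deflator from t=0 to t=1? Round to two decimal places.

1.37%

Change = (133.2 − 131.4) / 131.4 × 100
       = 1.8 / 131.4 × 100 = 1.3699%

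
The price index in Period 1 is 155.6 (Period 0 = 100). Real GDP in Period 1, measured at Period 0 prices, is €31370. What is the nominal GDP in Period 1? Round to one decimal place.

48811.7

Nominal = Real × (Index/100) = 31370 × (155.6/100)
        = 31370 × 1.556 = 48811.7200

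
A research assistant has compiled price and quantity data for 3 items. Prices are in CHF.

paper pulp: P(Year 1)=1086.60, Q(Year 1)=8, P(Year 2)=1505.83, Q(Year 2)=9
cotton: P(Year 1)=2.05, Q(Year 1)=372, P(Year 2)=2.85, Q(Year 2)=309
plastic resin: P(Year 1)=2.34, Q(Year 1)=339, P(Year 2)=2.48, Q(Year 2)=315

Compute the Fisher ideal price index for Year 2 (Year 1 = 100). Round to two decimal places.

136.27

Laspeyres component (base-period weights):
ΣP(Year 2)Q(Year 1) = 1505.83×8 + 2.85×372 + 2.48×339 = 12046.64 + 1060.2 + 840.72 = 13947.56
ΣP(Year 1)Q(Year 1) = 1086.60×8 + 2.05×372 + 2.34×339 = 8692.8 + 762.6 + 793.26 = 10248.66
L = 13947.56 / 10248.66 × 100 = 136.0915
Paasche component (current-period weights):
ΣP(Year 2)Q(Year 2) = 1505.83×9 + 2.85×309 + 2.48×315 = 13552.47 + 880.65 + 781.2 = 15214.32
ΣP(Year 1)Q(Year 2) = 1086.60×9 + 2.05×309 + 2.34×315 = 9779.4 + 633.45 + 737.1 = 11149.95
P = 15214.32 / 11149.95 × 100 = 136.4519
Fisher = √(L × P) = √(136.0915 × 136.4519) = 136.2716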